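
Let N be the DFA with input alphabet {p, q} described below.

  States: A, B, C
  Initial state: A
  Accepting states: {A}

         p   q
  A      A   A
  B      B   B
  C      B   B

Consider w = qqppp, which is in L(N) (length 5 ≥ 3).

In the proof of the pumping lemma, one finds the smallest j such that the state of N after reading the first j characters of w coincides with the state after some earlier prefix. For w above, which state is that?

State sequence: A -q-> A -q-> A -p-> A -p-> A -p-> A
First repeat at step 1: A was already visited.

The earliest repeat is at step j = 1: N is in A, which it already visited at step i = 0.
With |Q| = 3, pigeonhole forces a state repeat no later than step 3; the substring read between the first and second visits to that state can be pumped.

A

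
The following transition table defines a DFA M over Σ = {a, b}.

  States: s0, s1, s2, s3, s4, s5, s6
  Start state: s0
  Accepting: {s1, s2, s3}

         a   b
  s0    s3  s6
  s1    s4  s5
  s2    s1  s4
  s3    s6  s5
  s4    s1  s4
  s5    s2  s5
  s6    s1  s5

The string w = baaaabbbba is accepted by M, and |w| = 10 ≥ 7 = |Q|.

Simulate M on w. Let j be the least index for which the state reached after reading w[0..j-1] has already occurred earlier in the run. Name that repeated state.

Run of M on w = b a a a a b b b b a:
  step 0: s0  (start)
  step 1: s6  (read b: s0→s6)
  step 2: s1  (read a: s6→s1)
  step 3: s4  (read a: s1→s4)
  step 4: s1  (read a: s4→s1)   ← first repeat (s1 seen earlier)
  step 5: s4  (read a: s1→s4)
  step 6: s4  (read b: s4→s4)
  step 7: s4  (read b: s4→s4)
  step 8: s4  (read b: s4→s4)
  step 9: s4  (read b: s4→s4)
  step 10: s1  (read a: s4→s1)

The earliest repeat is at step j = 4: M is in s1, which it already visited at step i = 2.

s1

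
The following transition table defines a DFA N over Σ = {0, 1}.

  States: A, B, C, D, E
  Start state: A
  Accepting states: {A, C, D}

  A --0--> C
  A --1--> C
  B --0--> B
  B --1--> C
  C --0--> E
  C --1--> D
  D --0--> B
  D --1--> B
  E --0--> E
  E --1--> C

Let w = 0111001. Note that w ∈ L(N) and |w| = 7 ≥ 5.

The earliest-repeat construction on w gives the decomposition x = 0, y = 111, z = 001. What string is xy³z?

xy^3z = 0·111·111·111·001 = 0111111111001.
Reading y = 111 takes N from C back to C, so after x·y·y·y the machine is still in C, and z then leads to the accepting state C. Hence 0111111111001 ∈ L(N).

0111111111001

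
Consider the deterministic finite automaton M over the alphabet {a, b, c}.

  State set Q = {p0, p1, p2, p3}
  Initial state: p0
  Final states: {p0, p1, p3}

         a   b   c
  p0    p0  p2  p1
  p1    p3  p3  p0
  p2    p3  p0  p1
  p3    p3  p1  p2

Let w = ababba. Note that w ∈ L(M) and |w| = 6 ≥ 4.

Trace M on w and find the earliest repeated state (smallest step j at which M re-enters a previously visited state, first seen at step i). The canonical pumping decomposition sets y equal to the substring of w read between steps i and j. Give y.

Run of M on w = a b a b b a:
  step 0: p0  (start)
  step 1: p0  (read a: p0→p0)   ← first repeat (p0 seen earlier)
  step 2: p2  (read b: p0→p2)
  step 3: p3  (read a: p2→p3)
  step 4: p1  (read b: p3→p1)
  step 5: p3  (read b: p1→p3)
  step 6: p3  (read a: p3→p3)

So i = 0, j = 1, giving x = w[0:0] = ε, y = w[0:1] = a, z = w[1:6] = babba.
Check: |xy| = 1 ≤ 4 and |y| = 1 ≥ 1. Reading y takes M from p0 back to p0, so every xyⁱz is accepted.

a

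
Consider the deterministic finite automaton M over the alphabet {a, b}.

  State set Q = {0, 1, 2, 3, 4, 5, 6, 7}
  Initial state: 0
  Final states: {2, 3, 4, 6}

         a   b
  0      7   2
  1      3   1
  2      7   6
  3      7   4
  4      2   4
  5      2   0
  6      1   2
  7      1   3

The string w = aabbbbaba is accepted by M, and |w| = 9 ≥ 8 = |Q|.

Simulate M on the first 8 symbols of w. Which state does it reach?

4

State sequence: 0 -a-> 7 -a-> 1 -b-> 1 -b-> 1 -b-> 1 -b-> 1 -a-> 3 -b-> 4

After reading 8 characters, M is in state 4.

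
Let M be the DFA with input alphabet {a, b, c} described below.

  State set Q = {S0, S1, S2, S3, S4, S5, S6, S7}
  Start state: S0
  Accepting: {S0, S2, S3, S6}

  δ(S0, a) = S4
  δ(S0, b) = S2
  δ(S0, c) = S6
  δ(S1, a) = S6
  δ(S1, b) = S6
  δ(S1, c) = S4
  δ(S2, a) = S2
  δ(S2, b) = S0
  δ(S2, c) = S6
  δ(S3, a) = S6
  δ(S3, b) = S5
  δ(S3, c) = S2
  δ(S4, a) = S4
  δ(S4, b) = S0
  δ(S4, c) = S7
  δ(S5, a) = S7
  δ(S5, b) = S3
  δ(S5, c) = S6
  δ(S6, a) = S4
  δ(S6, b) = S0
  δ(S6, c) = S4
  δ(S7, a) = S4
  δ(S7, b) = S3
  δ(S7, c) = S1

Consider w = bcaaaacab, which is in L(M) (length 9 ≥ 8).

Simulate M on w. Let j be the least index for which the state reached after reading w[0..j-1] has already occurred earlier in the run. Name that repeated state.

S4

State sequence: S0 -b-> S2 -c-> S6 -a-> S4 -a-> S4 -a-> S4 -a-> S4 -c-> S7 -a-> S4 -b-> S0
First repeat at step 4: S4 was already visited.

The earliest repeat is at step j = 4: M is in S4, which it already visited at step i = 3.
Since M has 8 states, any run of length ≥ 8 visits 8+1 states, so by pigeonhole some state repeats within the first 8 steps — that repeat gives the pumpable loop.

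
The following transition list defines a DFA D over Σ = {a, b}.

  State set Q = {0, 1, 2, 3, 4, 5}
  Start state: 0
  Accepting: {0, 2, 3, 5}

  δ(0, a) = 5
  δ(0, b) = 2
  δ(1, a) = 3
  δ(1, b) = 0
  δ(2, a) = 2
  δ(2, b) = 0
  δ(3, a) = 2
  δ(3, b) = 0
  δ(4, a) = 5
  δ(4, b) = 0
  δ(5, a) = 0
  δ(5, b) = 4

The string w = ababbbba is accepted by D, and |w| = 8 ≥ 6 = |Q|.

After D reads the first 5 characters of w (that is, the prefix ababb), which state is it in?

0

State sequence: 0 -a-> 5 -b-> 4 -a-> 5 -b-> 4 -b-> 0

After reading 5 characters, D is in state 0.
(This kind of state-tracing is the core of the pumping-lemma construction: with 6 states, pigeonhole forces a repeat within the first 6 steps.)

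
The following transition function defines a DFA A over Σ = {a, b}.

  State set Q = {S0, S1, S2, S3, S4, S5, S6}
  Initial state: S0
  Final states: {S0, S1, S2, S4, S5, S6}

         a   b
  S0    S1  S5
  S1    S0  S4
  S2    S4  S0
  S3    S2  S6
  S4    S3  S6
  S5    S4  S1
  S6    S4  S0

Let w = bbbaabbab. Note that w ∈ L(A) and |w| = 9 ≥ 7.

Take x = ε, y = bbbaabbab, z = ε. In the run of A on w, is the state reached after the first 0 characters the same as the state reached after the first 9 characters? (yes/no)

Run of A on the first 9 characters of w = b b b a a b b a b:
  step 0: S0  (start)
  step 1: S5  (read b: S0→S5)
  step 2: S1  (read b: S5→S1)
  step 3: S4  (read b: S1→S4)
  step 4: S3  (read a: S4→S3)
  step 5: S2  (read a: S3→S2)
  step 6: S0  (read b: S2→S0)
  step 7: S5  (read b: S0→S5)
  step 8: S4  (read a: S5→S4)
  step 9: S6  (read b: S4→S6)

After x (step 0): S0. After xy (step 9): S6.
They differ (S0 ≠ S6), so y is not a cycle from the state after x; this split is not the one the pumping-lemma construction produces, and pumping y need not keep the string in L(A).

no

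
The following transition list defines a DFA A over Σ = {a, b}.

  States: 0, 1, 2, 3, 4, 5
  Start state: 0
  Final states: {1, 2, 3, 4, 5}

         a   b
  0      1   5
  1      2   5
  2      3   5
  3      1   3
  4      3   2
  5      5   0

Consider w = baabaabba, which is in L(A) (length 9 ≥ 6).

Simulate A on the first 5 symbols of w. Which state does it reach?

Run of A on the first 5 characters of w = b a a b a:
  step 0: 0  (start)
  step 1: 5  (read b: 0→5)
  step 2: 5  (read a: 5→5)
  step 3: 5  (read a: 5→5)
  step 4: 0  (read b: 5→0)
  step 5: 1  (read a: 0→1)

After reading 5 characters, A is in state 1.

1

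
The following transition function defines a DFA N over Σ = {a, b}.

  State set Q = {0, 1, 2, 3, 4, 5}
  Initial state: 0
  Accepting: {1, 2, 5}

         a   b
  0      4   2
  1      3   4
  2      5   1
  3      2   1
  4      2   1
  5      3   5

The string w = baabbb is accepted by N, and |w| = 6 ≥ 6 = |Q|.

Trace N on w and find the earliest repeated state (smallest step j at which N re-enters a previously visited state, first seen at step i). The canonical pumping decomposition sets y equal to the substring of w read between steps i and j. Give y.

State sequence: 0 -b-> 2 -a-> 5 -a-> 3 -b-> 1 -b-> 4 -b-> 1
First repeat at step 6: 1 was already visited.

So i = 4, j = 6, giving x = w[0:4] = baab, y = w[4:6] = bb, z = w[6:6] = ε.
Check: |xy| = 6 ≤ 6 and |y| = 2 ≥ 1. Reading y takes N from 1 back to 1, so every xyⁱz is accepted.
The DFA has 6 states, so the proof of the pumping lemma guarantees a repeated state among the first 6+1 visited; the segment between the two visits is the pumpable y.

bb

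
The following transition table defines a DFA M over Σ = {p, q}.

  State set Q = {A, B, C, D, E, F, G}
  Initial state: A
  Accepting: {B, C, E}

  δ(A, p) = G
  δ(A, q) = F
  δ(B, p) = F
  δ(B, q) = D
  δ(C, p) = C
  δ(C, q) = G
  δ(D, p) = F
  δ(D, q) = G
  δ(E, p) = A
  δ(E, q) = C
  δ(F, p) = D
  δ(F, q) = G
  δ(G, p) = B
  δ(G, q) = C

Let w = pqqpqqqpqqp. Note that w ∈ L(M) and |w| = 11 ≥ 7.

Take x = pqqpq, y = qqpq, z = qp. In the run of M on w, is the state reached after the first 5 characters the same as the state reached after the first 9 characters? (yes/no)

no

Run of M on the first 9 characters of w = p q q p q q q p q:
  step 0: A  (start)
  step 1: G  (read p: A→G)
  step 2: C  (read q: G→C)
  step 3: G  (read q: C→G)
  step 4: B  (read p: G→B)
  step 5: D  (read q: B→D)
  step 6: G  (read q: D→G)
  step 7: C  (read q: G→C)
  step 8: C  (read p: C→C)
  step 9: G  (read q: C→G)

After x (step 5): D. After xy (step 9): G.
They differ (D ≠ G), so y is not a cycle from the state after x; this split is not the one the pumping-lemma construction produces, and pumping y need not keep the string in L(M).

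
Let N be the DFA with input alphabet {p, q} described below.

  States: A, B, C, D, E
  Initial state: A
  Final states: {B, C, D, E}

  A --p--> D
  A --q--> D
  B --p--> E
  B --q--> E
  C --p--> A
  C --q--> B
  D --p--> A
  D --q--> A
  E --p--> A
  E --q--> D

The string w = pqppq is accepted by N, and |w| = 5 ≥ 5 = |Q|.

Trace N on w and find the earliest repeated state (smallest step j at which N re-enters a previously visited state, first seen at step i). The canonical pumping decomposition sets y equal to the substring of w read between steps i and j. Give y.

Run of N on w = p q p p q:
  step 0: A  (start)
  step 1: D  (read p: A→D)
  step 2: A  (read q: D→A)   ← first repeat (A seen earlier)
  step 3: D  (read p: A→D)
  step 4: A  (read p: D→A)
  step 5: D  (read q: A→D)

So i = 0, j = 2, giving x = w[0:0] = ε, y = w[0:2] = pq, z = w[2:5] = ppq.
Check: |xy| = 2 ≤ 5 and |y| = 2 ≥ 1. Reading y takes N from A back to A, so every xyⁱz is accepted.

pq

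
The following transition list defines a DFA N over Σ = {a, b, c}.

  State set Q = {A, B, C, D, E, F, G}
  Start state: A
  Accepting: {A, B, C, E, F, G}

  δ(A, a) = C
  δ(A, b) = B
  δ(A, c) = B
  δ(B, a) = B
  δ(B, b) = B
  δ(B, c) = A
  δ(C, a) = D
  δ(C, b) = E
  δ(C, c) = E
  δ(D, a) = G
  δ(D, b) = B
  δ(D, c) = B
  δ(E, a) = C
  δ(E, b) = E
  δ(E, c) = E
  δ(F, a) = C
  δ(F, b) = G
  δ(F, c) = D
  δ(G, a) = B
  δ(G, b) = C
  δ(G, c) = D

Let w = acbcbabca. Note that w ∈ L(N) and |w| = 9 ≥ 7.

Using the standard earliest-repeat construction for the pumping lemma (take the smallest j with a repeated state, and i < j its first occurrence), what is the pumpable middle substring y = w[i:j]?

State sequence: A -a-> C -c-> E -b-> E -c-> E -b-> E -a-> C -b-> E -c-> E -a-> C
First repeat at step 3: E was already visited.

So i = 2, j = 3, giving x = w[0:2] = ac, y = w[2:3] = b, z = w[3:9] = cbabca.
Check: |xy| = 3 ≤ 7 and |y| = 1 ≥ 1. Reading y takes N from E back to E, so every xyⁱz is accepted.

b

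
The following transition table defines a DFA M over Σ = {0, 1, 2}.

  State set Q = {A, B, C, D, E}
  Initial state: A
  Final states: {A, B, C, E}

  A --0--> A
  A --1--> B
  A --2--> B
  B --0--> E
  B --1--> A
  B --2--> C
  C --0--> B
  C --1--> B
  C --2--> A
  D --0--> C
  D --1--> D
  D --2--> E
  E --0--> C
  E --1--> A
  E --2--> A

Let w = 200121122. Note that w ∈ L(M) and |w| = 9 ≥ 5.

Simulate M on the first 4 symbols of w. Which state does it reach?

Run of M on the first 4 characters of w = 2 0 0 1:
  step 0: A  (start)
  step 1: B  (read 2: A→B)
  step 2: E  (read 0: B→E)
  step 3: C  (read 0: E→C)
  step 4: B  (read 1: C→B)

After reading 4 characters, M is in state B.

B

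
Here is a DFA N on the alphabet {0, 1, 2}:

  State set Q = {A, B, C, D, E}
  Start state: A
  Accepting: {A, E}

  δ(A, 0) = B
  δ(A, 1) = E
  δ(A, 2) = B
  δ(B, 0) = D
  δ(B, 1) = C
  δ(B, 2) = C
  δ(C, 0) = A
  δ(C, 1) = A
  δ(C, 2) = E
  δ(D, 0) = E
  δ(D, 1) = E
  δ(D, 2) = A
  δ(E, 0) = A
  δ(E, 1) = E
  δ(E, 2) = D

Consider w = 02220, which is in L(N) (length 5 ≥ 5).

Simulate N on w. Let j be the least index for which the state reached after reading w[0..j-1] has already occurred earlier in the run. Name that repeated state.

E

State sequence: A -0-> B -2-> C -2-> E -2-> D -0-> E
First repeat at step 5: E was already visited.

The earliest repeat is at step j = 5: N is in E, which it already visited at step i = 3.
With |Q| = 5, pigeonhole forces a state repeat no later than step 5; the substring read between the first and second visits to that state can be pumped.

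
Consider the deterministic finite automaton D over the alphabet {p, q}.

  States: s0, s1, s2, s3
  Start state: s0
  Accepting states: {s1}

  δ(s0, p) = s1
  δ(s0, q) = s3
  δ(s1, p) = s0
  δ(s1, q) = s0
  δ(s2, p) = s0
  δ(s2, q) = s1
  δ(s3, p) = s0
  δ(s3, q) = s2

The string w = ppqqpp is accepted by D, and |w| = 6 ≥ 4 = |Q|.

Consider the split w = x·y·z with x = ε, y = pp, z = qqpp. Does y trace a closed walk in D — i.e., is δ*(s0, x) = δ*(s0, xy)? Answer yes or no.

State sequence: s0 -p-> s1 -p-> s0

After x (step 0): s0. After xy (step 2): s0.
They match, so y = pp drives D around a cycle from s0 back to itself; pumping y any number of times keeps D in s0 before reading z, and xyⁱz ∈ L(D) for every i ≥ 0.

yes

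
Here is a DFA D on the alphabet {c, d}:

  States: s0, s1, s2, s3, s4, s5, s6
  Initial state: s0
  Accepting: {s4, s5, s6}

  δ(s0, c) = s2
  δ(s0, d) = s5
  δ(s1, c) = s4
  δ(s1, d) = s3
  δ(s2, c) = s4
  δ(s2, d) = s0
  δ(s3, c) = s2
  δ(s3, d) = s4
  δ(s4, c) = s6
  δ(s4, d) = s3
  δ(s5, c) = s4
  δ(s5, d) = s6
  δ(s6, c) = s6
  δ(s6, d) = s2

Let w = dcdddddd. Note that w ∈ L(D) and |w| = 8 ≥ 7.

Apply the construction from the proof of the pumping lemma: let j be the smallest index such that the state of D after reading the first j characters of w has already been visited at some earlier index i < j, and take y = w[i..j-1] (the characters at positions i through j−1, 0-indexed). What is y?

State sequence: s0 -d-> s5 -c-> s4 -d-> s3 -d-> s4 -d-> s3 -d-> s4 -d-> s3 -d-> s4
First repeat at step 4: s4 was already visited.

So i = 2, j = 4, giving x = w[0:2] = dc, y = w[2:4] = dd, z = w[4:8] = dddd.
Check: |xy| = 4 ≤ 7 and |y| = 2 ≥ 1. Reading y takes D from s4 back to s4, so every xyⁱz is accepted.
The DFA has 7 states, so the proof of the pumping lemma guarantees a repeated state among the first 7+1 visited; the segment between the two visits is the pumpable y.

dd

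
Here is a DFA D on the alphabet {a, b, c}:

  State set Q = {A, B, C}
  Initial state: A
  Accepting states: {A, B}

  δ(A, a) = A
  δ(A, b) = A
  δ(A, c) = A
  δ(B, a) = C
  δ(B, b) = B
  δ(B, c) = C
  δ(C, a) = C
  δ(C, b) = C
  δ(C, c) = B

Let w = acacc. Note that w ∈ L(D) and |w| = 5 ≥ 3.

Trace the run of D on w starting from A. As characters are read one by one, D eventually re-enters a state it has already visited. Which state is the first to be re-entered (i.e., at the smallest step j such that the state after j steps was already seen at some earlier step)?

State sequence: A -a-> A -c-> A -a-> A -c-> A -c-> A
First repeat at step 1: A was already visited.

The earliest repeat is at step j = 1: D is in A, which it already visited at step i = 0.

A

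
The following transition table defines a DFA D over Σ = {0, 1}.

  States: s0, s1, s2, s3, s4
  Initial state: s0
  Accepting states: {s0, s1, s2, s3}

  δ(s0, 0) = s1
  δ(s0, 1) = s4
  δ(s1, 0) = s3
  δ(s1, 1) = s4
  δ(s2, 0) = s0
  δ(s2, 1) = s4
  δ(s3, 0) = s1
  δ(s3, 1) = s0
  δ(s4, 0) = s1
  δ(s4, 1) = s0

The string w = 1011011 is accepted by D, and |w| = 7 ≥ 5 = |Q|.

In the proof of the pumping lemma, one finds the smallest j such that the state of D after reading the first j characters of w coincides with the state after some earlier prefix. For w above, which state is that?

s4

Run of D on w = 1 0 1 1 0 1 1:
  step 0: s0  (start)
  step 1: s4  (read 1: s0→s4)
  step 2: s1  (read 0: s4→s1)
  step 3: s4  (read 1: s1→s4)   ← first repeat (s4 seen earlier)
  step 4: s0  (read 1: s4→s0)
  step 5: s1  (read 0: s0→s1)
  step 6: s4  (read 1: s1→s4)
  step 7: s0  (read 1: s4→s0)

The earliest repeat is at step j = 3: D is in s4, which it already visited at step i = 1.
With |Q| = 5, pigeonhole forces a state repeat no later than step 5; the substring read between the first and second visits to that state can be pumped.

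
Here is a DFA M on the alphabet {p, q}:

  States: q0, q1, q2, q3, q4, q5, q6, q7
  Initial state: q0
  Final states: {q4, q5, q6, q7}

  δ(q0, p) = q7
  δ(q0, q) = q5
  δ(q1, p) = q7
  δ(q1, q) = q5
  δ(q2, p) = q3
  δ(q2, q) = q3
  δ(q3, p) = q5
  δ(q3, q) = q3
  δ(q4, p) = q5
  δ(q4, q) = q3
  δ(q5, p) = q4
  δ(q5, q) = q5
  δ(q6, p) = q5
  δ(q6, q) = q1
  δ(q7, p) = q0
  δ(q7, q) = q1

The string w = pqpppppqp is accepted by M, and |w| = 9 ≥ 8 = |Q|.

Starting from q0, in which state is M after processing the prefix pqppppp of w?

q7

State sequence: q0 -p-> q7 -q-> q1 -p-> q7 -p-> q0 -p-> q7 -p-> q0 -p-> q7

After reading 7 characters, M is in state q7.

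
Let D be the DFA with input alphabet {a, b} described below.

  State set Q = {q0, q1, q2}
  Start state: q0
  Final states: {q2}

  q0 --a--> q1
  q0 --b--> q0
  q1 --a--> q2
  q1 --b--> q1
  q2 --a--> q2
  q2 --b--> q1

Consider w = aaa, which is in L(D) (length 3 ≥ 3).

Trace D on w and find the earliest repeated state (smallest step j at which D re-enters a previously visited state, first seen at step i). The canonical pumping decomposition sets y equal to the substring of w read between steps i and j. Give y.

a

Run of D on w = a a a:
  step 0: q0  (start)
  step 1: q1  (read a: q0→q1)
  step 2: q2  (read a: q1→q2)
  step 3: q2  (read a: q2→q2)   ← first repeat (q2 seen earlier)

So i = 2, j = 3, giving x = w[0:2] = aa, y = w[2:3] = a, z = w[3:3] = ε.
Check: |xy| = 3 ≤ 3 and |y| = 1 ≥ 1. Reading y takes D from q2 back to q2, so every xyⁱz is accepted.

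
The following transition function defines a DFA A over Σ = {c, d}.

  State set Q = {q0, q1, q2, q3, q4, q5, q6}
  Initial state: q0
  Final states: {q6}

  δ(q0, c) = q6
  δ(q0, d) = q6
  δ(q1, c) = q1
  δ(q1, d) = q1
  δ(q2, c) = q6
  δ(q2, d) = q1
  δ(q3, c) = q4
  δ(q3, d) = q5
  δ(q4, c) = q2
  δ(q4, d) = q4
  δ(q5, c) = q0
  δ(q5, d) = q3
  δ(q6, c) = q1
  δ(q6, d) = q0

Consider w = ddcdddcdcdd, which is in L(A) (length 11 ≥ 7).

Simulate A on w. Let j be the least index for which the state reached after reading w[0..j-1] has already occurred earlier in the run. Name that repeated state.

Run of A on w = d d c d d d c d c d d:
  step 0: q0  (start)
  step 1: q6  (read d: q0→q6)
  step 2: q0  (read d: q6→q0)   ← first repeat (q0 seen earlier)
  step 3: q6  (read c: q0→q6)
  step 4: q0  (read d: q6→q0)
  step 5: q6  (read d: q0→q6)
  step 6: q0  (read d: q6→q0)
  step 7: q6  (read c: q0→q6)
  step 8: q0  (read d: q6→q0)
  step 9: q6  (read c: q0→q6)
  step 10: q0  (read d: q6→q0)
  step 11: q6  (read d: q0→q6)

The earliest repeat is at step j = 2: A is in q0, which it already visited at step i = 0.
Pumping length from the standard proof: p = 7 (the number of states). The repeated state found above gives |xy| = j ≤ 7 and |y| = j − i ≥ 1.

q0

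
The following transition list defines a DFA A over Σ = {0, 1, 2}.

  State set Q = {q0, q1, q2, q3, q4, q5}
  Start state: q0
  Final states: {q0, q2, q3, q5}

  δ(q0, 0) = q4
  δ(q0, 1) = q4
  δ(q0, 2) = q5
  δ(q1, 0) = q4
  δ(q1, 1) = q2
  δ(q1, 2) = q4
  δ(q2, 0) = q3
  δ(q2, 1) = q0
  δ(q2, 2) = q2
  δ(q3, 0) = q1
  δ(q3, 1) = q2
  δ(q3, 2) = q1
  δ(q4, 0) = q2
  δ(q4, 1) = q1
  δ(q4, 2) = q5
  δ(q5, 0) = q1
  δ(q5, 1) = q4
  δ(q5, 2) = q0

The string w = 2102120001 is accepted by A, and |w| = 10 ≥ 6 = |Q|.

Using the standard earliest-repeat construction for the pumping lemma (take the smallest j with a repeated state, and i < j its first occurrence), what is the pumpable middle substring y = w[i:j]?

2

State sequence: q0 -2-> q5 -1-> q4 -0-> q2 -2-> q2 -1-> q0 -2-> q5 -0-> q1 -0-> q4 -0-> q2 -1-> q0
First repeat at step 4: q2 was already visited.

So i = 3, j = 4, giving x = w[0:3] = 210, y = w[3:4] = 2, z = w[4:10] = 120001.
Check: |xy| = 4 ≤ 6 and |y| = 1 ≥ 1. Reading y takes A from q2 back to q2, so every xyⁱz is accepted.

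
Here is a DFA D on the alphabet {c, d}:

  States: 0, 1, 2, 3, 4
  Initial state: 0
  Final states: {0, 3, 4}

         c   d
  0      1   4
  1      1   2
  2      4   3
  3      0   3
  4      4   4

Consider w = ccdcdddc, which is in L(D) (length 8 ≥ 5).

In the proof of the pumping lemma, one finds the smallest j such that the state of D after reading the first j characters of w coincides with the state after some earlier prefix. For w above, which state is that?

1

Run of D on w = c c d c d d d c:
  step 0: 0  (start)
  step 1: 1  (read c: 0→1)
  step 2: 1  (read c: 1→1)   ← first repeat (1 seen earlier)
  step 3: 2  (read d: 1→2)
  step 4: 4  (read c: 2→4)
  step 5: 4  (read d: 4→4)
  step 6: 4  (read d: 4→4)
  step 7: 4  (read d: 4→4)
  step 8: 4  (read c: 4→4)

The earliest repeat is at step j = 2: D is in 1, which it already visited at step i = 1.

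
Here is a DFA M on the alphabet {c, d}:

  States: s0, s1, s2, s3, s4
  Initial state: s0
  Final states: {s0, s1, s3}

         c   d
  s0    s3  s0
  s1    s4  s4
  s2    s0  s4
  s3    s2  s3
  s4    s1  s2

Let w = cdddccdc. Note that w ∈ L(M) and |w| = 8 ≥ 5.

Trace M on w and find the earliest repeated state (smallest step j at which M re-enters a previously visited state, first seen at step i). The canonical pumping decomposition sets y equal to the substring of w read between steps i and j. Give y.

d

Run of M on w = c d d d c c d c:
  step 0: s0  (start)
  step 1: s3  (read c: s0→s3)
  step 2: s3  (read d: s3→s3)   ← first repeat (s3 seen earlier)
  step 3: s3  (read d: s3→s3)
  step 4: s3  (read d: s3→s3)
  step 5: s2  (read c: s3→s2)
  step 6: s0  (read c: s2→s0)
  step 7: s0  (read d: s0→s0)
  step 8: s3  (read c: s0→s3)

So i = 1, j = 2, giving x = w[0:1] = c, y = w[1:2] = d, z = w[2:8] = ddccdc.
Check: |xy| = 2 ≤ 5 and |y| = 1 ≥ 1. Reading y takes M from s3 back to s3, so every xyⁱz is accepted.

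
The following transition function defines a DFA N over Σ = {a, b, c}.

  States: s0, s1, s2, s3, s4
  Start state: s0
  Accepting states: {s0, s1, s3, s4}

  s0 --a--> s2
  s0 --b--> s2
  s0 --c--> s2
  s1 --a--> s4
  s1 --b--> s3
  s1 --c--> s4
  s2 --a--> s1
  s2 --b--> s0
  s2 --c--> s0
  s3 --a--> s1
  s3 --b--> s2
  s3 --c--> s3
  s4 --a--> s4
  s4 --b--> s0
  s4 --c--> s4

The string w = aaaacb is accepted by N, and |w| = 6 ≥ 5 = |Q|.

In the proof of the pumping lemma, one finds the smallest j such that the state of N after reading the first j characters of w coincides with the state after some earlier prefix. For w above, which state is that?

State sequence: s0 -a-> s2 -a-> s1 -a-> s4 -a-> s4 -c-> s4 -b-> s0
First repeat at step 4: s4 was already visited.

The earliest repeat is at step j = 4: N is in s4, which it already visited at step i = 3.
With |Q| = 5, pigeonhole forces a state repeat no later than step 5; the substring read between the first and second visits to that state can be pumped.

s4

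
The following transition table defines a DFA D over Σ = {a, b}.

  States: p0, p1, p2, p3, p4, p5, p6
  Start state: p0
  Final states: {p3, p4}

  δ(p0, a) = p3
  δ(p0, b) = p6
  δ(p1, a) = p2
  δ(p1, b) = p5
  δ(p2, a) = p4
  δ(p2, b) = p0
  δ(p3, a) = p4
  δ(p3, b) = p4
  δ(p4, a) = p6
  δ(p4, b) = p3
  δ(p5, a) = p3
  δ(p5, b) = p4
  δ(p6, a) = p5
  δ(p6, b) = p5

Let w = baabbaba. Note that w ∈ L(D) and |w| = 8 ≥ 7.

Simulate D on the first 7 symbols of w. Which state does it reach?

p3

Run of D on the first 7 characters of w = b a a b b a b:
  step 0: p0  (start)
  step 1: p6  (read b: p0→p6)
  step 2: p5  (read a: p6→p5)
  step 3: p3  (read a: p5→p3)
  step 4: p4  (read b: p3→p4)
  step 5: p3  (read b: p4→p3)
  step 6: p4  (read a: p3→p4)
  step 7: p3  (read b: p4→p3)

After reading 7 characters, D is in state p3.
(This kind of state-tracing is the core of the pumping-lemma construction: with 7 states, pigeonhole forces a repeat within the first 7 steps.)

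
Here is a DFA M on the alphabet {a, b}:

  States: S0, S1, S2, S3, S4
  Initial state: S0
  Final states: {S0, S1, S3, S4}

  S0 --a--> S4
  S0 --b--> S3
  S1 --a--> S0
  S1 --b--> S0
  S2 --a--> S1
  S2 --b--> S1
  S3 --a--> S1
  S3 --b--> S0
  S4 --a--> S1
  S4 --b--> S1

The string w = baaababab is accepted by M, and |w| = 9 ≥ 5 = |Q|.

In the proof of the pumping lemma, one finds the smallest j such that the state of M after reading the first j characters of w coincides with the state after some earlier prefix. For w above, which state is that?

Run of M on w = b a a a b a b a b:
  step 0: S0  (start)
  step 1: S3  (read b: S0→S3)
  step 2: S1  (read a: S3→S1)
  step 3: S0  (read a: S1→S0)   ← first repeat (S0 seen earlier)
  step 4: S4  (read a: S0→S4)
  step 5: S1  (read b: S4→S1)
  step 6: S0  (read a: S1→S0)
  step 7: S3  (read b: S0→S3)
  step 8: S1  (read a: S3→S1)
  step 9: S0  (read b: S1→S0)

The earliest repeat is at step j = 3: M is in S0, which it already visited at step i = 0.

S0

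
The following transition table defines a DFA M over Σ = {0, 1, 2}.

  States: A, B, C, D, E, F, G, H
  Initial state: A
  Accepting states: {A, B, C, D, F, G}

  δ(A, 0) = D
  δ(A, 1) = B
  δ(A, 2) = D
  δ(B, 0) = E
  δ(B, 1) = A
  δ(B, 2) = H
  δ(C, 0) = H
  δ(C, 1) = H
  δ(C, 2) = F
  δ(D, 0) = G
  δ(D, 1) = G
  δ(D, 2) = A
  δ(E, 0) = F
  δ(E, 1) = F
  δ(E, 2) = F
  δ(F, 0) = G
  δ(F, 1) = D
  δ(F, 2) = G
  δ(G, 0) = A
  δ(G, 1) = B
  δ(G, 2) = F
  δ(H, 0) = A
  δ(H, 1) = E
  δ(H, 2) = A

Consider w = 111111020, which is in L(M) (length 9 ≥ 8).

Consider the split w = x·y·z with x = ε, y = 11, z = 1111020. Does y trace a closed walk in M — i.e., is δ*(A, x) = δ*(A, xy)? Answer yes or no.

State sequence: A -1-> B -1-> A

After x (step 0): A. After xy (step 2): A.
They match, so y = 11 drives M around a cycle from A back to itself; pumping y any number of times keeps M in A before reading z, and xyⁱz ∈ L(M) for every i ≥ 0.

yes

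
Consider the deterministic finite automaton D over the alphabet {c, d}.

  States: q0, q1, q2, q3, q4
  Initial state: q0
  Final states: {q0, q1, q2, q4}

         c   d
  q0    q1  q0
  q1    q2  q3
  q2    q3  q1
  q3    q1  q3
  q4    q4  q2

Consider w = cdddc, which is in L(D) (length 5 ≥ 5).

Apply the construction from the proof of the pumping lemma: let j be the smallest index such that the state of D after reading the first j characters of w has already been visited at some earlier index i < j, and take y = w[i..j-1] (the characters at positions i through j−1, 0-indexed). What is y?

Run of D on w = c d d d c:
  step 0: q0  (start)
  step 1: q1  (read c: q0→q1)
  step 2: q3  (read d: q1→q3)
  step 3: q3  (read d: q3→q3)   ← first repeat (q3 seen earlier)
  step 4: q3  (read d: q3→q3)
  step 5: q1  (read c: q3→q1)

So i = 2, j = 3, giving x = w[0:2] = cd, y = w[2:3] = d, z = w[3:5] = dc.
Check: |xy| = 3 ≤ 5 and |y| = 1 ≥ 1. Reading y takes D from q3 back to q3, so every xyⁱz is accepted.
The DFA has 5 states, so the proof of the pumping lemma guarantees a repeated state among the first 5+1 visited; the segment between the two visits is the pumpable y.

d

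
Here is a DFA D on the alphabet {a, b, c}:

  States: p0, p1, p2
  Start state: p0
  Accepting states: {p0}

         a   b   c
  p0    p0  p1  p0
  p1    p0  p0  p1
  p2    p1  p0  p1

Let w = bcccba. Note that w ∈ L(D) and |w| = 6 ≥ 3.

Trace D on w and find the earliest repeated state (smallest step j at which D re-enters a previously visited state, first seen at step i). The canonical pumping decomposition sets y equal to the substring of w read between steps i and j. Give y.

State sequence: p0 -b-> p1 -c-> p1 -c-> p1 -c-> p1 -b-> p0 -a-> p0
First repeat at step 2: p1 was already visited.

So i = 1, j = 2, giving x = w[0:1] = b, y = w[1:2] = c, z = w[2:6] = ccba.
Check: |xy| = 2 ≤ 3 and |y| = 1 ≥ 1. Reading y takes D from p1 back to p1, so every xyⁱz is accepted.
With |Q| = 3, pigeonhole forces a state repeat no later than step 3; the substring read between the first and second visits to that state can be pumped.

c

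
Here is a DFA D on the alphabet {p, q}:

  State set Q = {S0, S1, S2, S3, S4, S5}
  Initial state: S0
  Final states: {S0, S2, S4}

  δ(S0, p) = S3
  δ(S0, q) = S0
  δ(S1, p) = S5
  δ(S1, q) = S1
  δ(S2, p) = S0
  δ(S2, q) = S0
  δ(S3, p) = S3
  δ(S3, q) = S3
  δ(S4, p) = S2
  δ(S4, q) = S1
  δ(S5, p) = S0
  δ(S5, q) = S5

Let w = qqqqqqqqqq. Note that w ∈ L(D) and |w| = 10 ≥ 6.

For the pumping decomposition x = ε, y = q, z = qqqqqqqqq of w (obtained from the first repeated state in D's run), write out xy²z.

xy^2z = ε·q·q·qqqqqqqqq = qqqqqqqqqqq.
Reading y = q takes D from S0 back to S0, so after x·y·y the machine is still in S0, and z then leads to the accepting state S0. Hence qqqqqqqqqqq ∈ L(D).

qqqqqqqqqqq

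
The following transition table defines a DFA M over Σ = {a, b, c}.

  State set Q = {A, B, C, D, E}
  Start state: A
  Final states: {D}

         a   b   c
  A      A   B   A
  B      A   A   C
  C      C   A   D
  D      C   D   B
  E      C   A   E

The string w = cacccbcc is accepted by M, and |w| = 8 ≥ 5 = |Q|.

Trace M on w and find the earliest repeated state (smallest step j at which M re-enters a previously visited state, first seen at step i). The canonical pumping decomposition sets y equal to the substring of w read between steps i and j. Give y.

c

State sequence: A -c-> A -a-> A -c-> A -c-> A -c-> A -b-> B -c-> C -c-> D
First repeat at step 1: A was already visited.

So i = 0, j = 1, giving x = w[0:0] = ε, y = w[0:1] = c, z = w[1:8] = acccbcc.
Check: |xy| = 1 ≤ 5 and |y| = 1 ≥ 1. Reading y takes M from A back to A, so every xyⁱz is accepted.
The DFA has 5 states, so the proof of the pumping lemma guarantees a repeated state among the first 5+1 visited; the segment between the two visits is the pumpable y.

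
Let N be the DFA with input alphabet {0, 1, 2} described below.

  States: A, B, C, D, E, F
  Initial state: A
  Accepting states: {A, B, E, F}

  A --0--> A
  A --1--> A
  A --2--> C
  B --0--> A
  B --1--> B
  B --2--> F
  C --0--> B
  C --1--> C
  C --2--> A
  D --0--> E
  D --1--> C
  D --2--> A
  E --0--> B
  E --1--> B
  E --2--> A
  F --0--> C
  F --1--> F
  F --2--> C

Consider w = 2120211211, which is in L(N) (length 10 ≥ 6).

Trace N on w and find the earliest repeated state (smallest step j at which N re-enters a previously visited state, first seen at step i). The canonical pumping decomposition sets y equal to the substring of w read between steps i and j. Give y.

State sequence: A -2-> C -1-> C -2-> A -0-> A -2-> C -1-> C -1-> C -2-> A -1-> A -1-> A
First repeat at step 2: C was already visited.

So i = 1, j = 2, giving x = w[0:1] = 2, y = w[1:2] = 1, z = w[2:10] = 20211211.
Check: |xy| = 2 ≤ 6 and |y| = 1 ≥ 1. Reading y takes N from C back to C, so every xyⁱz is accepted.

1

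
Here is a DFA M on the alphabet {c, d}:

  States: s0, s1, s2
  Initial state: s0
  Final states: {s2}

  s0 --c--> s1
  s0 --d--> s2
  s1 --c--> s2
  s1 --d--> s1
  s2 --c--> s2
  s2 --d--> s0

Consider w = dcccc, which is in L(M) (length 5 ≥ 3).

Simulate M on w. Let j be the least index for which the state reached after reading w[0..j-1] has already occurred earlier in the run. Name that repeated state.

s2

State sequence: s0 -d-> s2 -c-> s2 -c-> s2 -c-> s2 -c-> s2
First repeat at step 2: s2 was already visited.

The earliest repeat is at step j = 2: M is in s2, which it already visited at step i = 1.
The DFA has 3 states, so the proof of the pumping lemma guarantees a repeated state among the first 3+1 visited; the segment between the two visits is the pumpable y.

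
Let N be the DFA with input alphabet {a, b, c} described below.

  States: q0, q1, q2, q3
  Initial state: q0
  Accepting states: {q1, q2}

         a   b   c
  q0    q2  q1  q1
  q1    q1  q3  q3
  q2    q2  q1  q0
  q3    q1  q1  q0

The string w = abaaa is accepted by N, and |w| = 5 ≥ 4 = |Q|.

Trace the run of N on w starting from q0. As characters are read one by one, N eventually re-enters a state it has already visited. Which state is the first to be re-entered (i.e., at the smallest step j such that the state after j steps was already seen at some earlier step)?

q1

State sequence: q0 -a-> q2 -b-> q1 -a-> q1 -a-> q1 -a-> q1
First repeat at step 3: q1 was already visited.

The earliest repeat is at step j = 3: N is in q1, which it already visited at step i = 2.
The DFA has 4 states, so the proof of the pumping lemma guarantees a repeated state among the first 4+1 visited; the segment between the two visits is the pumpable y.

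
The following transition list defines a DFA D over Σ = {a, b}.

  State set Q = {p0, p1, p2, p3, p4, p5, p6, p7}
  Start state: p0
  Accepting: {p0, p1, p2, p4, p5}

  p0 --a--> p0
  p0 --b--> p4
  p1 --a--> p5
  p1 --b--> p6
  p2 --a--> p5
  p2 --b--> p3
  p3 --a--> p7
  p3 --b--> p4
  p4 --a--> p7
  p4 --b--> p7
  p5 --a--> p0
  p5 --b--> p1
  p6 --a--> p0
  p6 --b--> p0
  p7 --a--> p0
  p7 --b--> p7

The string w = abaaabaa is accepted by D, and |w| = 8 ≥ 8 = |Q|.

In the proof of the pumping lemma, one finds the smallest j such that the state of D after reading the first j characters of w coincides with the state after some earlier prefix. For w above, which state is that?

Run of D on w = a b a a a b a a:
  step 0: p0  (start)
  step 1: p0  (read a: p0→p0)   ← first repeat (p0 seen earlier)
  step 2: p4  (read b: p0→p4)
  step 3: p7  (read a: p4→p7)
  step 4: p0  (read a: p7→p0)
  step 5: p0  (read a: p0→p0)
  step 6: p4  (read b: p0→p4)
  step 7: p7  (read a: p4→p7)
  step 8: p0  (read a: p7→p0)

The earliest repeat is at step j = 1: D is in p0, which it already visited at step i = 0.
Pumping length from the standard proof: p = 8 (the number of states). The repeated state found above gives |xy| = j ≤ 8 and |y| = j − i ≥ 1.

p0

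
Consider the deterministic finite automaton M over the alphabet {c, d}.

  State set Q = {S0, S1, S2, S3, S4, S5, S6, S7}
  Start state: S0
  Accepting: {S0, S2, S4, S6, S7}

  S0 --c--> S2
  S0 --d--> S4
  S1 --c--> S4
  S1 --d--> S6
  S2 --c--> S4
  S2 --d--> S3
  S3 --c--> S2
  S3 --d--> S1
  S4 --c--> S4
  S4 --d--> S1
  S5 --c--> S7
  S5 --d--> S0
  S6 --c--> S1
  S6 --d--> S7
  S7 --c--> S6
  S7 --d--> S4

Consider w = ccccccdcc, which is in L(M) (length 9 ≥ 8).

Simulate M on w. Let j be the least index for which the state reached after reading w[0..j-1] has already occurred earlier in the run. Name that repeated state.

Run of M on w = c c c c c c d c c:
  step 0: S0  (start)
  step 1: S2  (read c: S0→S2)
  step 2: S4  (read c: S2→S4)
  step 3: S4  (read c: S4→S4)   ← first repeat (S4 seen earlier)
  step 4: S4  (read c: S4→S4)
  step 5: S4  (read c: S4→S4)
  step 6: S4  (read c: S4→S4)
  step 7: S1  (read d: S4→S1)
  step 8: S4  (read c: S1→S4)
  step 9: S4  (read c: S4→S4)

The earliest repeat is at step j = 3: M is in S4, which it already visited at step i = 2.
The DFA has 8 states, so the proof of the pumping lemma guarantees a repeated state among the first 8+1 visited; the segment between the two visits is the pumpable y.

S4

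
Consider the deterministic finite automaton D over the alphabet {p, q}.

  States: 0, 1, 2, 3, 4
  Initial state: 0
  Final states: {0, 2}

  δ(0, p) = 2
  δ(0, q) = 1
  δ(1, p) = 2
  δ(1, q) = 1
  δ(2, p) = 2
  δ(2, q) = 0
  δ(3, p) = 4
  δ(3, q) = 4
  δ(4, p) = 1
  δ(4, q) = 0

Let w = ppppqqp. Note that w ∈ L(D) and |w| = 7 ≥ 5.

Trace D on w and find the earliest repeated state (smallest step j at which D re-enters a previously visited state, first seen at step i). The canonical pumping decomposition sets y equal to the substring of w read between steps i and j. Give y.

Run of D on w = p p p p q q p:
  step 0: 0  (start)
  step 1: 2  (read p: 0→2)
  step 2: 2  (read p: 2→2)   ← first repeat (2 seen earlier)
  step 3: 2  (read p: 2→2)
  step 4: 2  (read p: 2→2)
  step 5: 0  (read q: 2→0)
  step 6: 1  (read q: 0→1)
  step 7: 2  (read p: 1→2)

So i = 1, j = 2, giving x = w[0:1] = p, y = w[1:2] = p, z = w[2:7] = ppqqp.
Check: |xy| = 2 ≤ 5 and |y| = 1 ≥ 1. Reading y takes D from 2 back to 2, so every xyⁱz is accepted.
The DFA has 5 states, so the proof of the pumping lemma guarantees a repeated state among the first 5+1 visited; the segment between the two visits is the pumpable y.

p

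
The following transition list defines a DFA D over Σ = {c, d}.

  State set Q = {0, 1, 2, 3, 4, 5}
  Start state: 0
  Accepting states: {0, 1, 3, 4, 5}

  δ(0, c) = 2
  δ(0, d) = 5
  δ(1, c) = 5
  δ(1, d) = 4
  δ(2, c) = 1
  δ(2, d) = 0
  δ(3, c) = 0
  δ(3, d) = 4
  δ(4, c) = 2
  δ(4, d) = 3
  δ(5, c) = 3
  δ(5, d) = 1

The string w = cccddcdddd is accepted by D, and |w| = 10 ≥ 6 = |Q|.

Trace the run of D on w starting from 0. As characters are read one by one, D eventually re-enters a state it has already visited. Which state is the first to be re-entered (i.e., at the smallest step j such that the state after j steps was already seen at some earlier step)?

Run of D on w = c c c d d c d d d d:
  step 0: 0  (start)
  step 1: 2  (read c: 0→2)
  step 2: 1  (read c: 2→1)
  step 3: 5  (read c: 1→5)
  step 4: 1  (read d: 5→1)   ← first repeat (1 seen earlier)
  step 5: 4  (read d: 1→4)
  step 6: 2  (read c: 4→2)
  step 7: 0  (read d: 2→0)
  step 8: 5  (read d: 0→5)
  step 9: 1  (read d: 5→1)
  step 10: 4  (read d: 1→4)

The earliest repeat is at step j = 4: D is in 1, which it already visited at step i = 2.

1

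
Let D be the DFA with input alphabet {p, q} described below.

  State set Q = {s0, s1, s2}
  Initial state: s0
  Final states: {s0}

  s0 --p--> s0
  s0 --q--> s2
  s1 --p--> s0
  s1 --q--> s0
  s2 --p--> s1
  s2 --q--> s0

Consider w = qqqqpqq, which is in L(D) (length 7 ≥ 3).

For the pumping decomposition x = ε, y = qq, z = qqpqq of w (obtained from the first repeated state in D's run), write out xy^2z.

qqqqqqpqq

xy^2z = ε·qq·qq·qqpqq = qqqqqqpqq.
Reading y = qq takes D from s0 back to s0, so after x·y·y the machine is still in s0, and z then leads to the accepting state s0. Hence qqqqqqpqq ∈ L(D).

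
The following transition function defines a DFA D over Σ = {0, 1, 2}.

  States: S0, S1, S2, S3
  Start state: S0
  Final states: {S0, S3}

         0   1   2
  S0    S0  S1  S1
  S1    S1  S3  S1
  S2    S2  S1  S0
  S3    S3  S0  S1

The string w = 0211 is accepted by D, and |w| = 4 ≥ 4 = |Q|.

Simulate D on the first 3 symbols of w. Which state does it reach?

S3

State sequence: S0 -0-> S0 -2-> S1 -1-> S3

After reading 3 characters, D is in state S3.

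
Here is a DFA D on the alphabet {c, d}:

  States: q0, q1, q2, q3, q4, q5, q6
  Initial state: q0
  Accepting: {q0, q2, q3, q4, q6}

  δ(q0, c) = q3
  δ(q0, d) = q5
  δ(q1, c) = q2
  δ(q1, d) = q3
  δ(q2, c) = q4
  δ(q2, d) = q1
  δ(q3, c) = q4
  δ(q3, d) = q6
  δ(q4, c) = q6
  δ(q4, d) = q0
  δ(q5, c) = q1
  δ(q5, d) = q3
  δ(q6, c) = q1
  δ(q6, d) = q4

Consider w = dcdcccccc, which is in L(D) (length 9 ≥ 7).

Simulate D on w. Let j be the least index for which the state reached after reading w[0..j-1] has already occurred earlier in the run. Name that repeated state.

q1

Run of D on w = d c d c c c c c c:
  step 0: q0  (start)
  step 1: q5  (read d: q0→q5)
  step 2: q1  (read c: q5→q1)
  step 3: q3  (read d: q1→q3)
  step 4: q4  (read c: q3→q4)
  step 5: q6  (read c: q4→q6)
  step 6: q1  (read c: q6→q1)   ← first repeat (q1 seen earlier)
  step 7: q2  (read c: q1→q2)
  step 8: q4  (read c: q2→q4)
  step 9: q6  (read c: q4→q6)

The earliest repeat is at step j = 6: D is in q1, which it already visited at step i = 2.
The DFA has 7 states, so the proof of the pumping lemma guarantees a repeated state among the first 7+1 visited; the segment between the two visits is the pumpable y.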